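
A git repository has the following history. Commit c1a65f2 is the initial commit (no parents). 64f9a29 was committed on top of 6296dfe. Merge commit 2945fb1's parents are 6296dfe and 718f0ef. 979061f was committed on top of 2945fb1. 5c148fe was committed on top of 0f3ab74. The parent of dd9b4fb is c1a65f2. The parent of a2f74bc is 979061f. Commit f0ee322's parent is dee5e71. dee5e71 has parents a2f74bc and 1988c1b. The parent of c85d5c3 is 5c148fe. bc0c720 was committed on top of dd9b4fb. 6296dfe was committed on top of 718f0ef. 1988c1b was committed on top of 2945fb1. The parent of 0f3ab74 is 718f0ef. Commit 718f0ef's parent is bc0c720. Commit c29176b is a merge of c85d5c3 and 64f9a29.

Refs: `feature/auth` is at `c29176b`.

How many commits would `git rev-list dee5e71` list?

Walking parent pointers from dee5e71: reachable set = {1988c1b, 2945fb1, 6296dfe, 718f0ef, 979061f, a2f74bc, bc0c720, c1a65f2, dd9b4fb, dee5e71}.
That is 10 commits.

10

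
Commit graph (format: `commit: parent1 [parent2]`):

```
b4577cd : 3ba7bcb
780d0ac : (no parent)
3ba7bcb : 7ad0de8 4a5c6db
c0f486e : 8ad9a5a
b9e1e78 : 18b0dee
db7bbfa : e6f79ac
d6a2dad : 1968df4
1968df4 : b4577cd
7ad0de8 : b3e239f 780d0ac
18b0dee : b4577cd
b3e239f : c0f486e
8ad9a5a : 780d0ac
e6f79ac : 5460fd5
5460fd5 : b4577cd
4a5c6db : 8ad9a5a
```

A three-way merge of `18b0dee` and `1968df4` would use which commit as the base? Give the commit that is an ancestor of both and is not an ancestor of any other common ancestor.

b4577cd

Ancestors of 18b0dee: {18b0dee, 3ba7bcb, 4a5c6db, 780d0ac, 7ad0de8, 8ad9a5a, b3e239f, b4577cd, c0f486e}.
Ancestors of 1968df4: {1968df4, 3ba7bcb, 4a5c6db, 780d0ac, 7ad0de8, 8ad9a5a, b3e239f, b4577cd, c0f486e}.
Common ancestors: {3ba7bcb, 4a5c6db, 780d0ac, 7ad0de8, 8ad9a5a, b3e239f, b4577cd, c0f486e}.
Among these, b4577cd is not an ancestor of any other common ancestor — it is the merge base.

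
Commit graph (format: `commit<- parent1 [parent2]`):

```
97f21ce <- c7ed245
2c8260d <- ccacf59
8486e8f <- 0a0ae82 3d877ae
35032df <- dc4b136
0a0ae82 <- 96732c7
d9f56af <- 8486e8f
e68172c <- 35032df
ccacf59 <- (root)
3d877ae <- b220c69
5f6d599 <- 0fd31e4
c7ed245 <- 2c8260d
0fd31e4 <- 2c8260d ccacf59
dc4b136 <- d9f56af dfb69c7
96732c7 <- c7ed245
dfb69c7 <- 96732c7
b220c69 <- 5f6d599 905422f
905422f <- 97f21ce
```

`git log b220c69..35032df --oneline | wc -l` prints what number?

Reachable from 35032df: {0a0ae82, 0fd31e4, 2c8260d, 35032df, 3d877ae, 5f6d599, 8486e8f, 905422f, 96732c7, 97f21ce, b220c69, c7ed245, ccacf59, d9f56af, dc4b136, dfb69c7}.
Reachable from b220c69: {0fd31e4, 2c8260d, 5f6d599, 905422f, 97f21ce, b220c69, c7ed245, ccacf59}.
In 35032df's history but not b220c69's: {0a0ae82, 35032df, 3d877ae, 8486e8f, 96732c7, d9f56af, dc4b136, dfb69c7} — 8 commits.

8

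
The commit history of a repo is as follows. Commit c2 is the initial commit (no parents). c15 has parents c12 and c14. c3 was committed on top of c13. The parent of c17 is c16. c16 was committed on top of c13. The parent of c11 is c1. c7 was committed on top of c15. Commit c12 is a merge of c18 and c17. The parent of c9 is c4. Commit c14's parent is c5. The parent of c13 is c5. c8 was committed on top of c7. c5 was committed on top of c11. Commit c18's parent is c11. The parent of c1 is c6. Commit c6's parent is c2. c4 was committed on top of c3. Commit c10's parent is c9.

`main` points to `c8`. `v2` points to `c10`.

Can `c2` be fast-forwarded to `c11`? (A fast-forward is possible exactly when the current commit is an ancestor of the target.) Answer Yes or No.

A fast-forward from c2 to c11 is possible iff c2 is an ancestor of c11.
Ancestors of c11: {c1, c11, c2, c6}.
c2 is among them, so fast-forward is possible.

Yes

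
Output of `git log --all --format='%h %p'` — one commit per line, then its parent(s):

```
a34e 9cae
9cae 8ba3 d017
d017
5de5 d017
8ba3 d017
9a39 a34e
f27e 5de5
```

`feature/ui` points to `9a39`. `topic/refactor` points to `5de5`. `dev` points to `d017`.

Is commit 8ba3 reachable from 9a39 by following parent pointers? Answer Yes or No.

Yes

Ancestors of 9a39 (commits reachable by following parents): {8ba3, 9a39, 9cae, a34e, d017}.
8ba3 is in that set, so it is an ancestor of 9a39.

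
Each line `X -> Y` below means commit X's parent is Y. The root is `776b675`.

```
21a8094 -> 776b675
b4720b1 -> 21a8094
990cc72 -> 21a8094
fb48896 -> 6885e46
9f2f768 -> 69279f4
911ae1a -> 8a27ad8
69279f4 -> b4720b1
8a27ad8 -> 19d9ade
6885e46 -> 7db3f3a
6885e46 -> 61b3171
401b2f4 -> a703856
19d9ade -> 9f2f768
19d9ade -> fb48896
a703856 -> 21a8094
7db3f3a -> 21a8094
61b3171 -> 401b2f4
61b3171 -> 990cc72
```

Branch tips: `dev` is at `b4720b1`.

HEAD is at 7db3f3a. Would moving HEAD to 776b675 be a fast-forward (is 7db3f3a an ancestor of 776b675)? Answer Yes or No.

No

A fast-forward from 7db3f3a to 776b675 is possible iff 7db3f3a is an ancestor of 776b675.
Ancestors of 776b675: {776b675}.
7db3f3a is not among them, so fast-forward is not possible.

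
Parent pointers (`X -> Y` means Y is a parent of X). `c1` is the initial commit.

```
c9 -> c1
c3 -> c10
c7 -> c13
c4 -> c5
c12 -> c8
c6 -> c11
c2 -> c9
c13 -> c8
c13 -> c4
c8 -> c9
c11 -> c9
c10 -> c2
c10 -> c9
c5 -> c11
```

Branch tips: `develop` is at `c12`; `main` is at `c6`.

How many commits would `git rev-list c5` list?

Walking parent pointers from c5: reachable set = {c1, c11, c5, c9}.
That is 4 commits.

4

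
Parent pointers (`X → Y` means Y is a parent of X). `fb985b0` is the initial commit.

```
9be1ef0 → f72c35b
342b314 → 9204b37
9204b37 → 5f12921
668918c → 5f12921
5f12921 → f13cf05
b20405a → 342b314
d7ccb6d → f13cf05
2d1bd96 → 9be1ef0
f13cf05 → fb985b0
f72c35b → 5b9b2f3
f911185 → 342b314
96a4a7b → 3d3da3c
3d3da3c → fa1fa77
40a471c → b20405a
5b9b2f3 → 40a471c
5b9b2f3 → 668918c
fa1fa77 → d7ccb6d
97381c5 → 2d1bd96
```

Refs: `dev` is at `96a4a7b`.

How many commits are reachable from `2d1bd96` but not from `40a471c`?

Reachable from 2d1bd96: {2d1bd96, 342b314, 40a471c, 5b9b2f3, 5f12921, 668918c, 9204b37, 9be1ef0, b20405a, f13cf05, f72c35b, fb985b0}.
Reachable from 40a471c: {342b314, 40a471c, 5f12921, 9204b37, b20405a, f13cf05, fb985b0}.
In 2d1bd96's history but not 40a471c's: {2d1bd96, 5b9b2f3, 668918c, 9be1ef0, f72c35b} — 5 commits.

5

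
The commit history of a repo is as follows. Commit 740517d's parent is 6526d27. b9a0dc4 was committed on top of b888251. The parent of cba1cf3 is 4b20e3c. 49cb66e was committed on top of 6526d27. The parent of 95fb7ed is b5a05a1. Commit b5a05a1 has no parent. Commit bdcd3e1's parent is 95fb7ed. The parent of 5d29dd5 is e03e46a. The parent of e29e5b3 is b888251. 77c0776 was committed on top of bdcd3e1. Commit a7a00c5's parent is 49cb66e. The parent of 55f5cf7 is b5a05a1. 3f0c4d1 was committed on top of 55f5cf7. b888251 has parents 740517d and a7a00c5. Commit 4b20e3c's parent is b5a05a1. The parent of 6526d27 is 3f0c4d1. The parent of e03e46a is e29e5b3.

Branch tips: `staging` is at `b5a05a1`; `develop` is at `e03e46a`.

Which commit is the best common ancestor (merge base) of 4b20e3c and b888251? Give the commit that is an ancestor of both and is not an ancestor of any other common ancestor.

b5a05a1

Ancestors of 4b20e3c: {4b20e3c, b5a05a1}.
Ancestors of b888251: {3f0c4d1, 49cb66e, 55f5cf7, 6526d27, 740517d, a7a00c5, b5a05a1, b888251}.
Common ancestors: {b5a05a1}.
The only common ancestor is b5a05a1, so it is the merge base.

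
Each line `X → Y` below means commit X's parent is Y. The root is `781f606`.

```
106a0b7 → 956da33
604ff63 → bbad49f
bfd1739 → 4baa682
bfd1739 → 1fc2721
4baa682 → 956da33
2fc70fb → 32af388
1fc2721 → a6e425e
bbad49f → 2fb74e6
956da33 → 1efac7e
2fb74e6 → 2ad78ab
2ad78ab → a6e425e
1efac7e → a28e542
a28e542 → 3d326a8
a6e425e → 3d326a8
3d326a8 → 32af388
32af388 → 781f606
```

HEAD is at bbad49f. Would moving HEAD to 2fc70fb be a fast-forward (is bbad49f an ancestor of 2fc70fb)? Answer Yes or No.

A fast-forward from bbad49f to 2fc70fb is possible iff bbad49f is an ancestor of 2fc70fb.
Ancestors of 2fc70fb: {2fc70fb, 32af388, 781f606}.
bbad49f is not among them, so fast-forward is not possible.

No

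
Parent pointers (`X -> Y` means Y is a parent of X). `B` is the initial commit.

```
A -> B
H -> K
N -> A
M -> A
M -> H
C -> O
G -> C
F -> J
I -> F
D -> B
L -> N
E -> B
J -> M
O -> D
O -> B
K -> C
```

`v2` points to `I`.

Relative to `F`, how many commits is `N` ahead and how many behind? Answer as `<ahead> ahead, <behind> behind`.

1 ahead, 8 behind

Reachable from N: {A, B, N}.
Reachable from F: {A, B, C, D, F, H, J, K, M, O}.
Only in N's history (ahead): {N} — 1.
Only in F's history (behind): {C, D, F, H, J, K, M, O} — 8.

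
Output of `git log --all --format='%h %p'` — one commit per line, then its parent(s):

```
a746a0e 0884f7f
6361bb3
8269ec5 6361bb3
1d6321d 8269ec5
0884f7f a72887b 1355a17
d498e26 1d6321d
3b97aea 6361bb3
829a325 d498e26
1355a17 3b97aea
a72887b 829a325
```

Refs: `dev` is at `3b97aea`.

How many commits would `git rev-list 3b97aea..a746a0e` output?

Reachable from a746a0e: {0884f7f, 1355a17, 1d6321d, 3b97aea, 6361bb3, 8269ec5, 829a325, a72887b, a746a0e, d498e26}.
Reachable from 3b97aea: {3b97aea, 6361bb3}.
In a746a0e's history but not 3b97aea's: {0884f7f, 1355a17, 1d6321d, 8269ec5, 829a325, a72887b, a746a0e, d498e26} — 8 commits.

8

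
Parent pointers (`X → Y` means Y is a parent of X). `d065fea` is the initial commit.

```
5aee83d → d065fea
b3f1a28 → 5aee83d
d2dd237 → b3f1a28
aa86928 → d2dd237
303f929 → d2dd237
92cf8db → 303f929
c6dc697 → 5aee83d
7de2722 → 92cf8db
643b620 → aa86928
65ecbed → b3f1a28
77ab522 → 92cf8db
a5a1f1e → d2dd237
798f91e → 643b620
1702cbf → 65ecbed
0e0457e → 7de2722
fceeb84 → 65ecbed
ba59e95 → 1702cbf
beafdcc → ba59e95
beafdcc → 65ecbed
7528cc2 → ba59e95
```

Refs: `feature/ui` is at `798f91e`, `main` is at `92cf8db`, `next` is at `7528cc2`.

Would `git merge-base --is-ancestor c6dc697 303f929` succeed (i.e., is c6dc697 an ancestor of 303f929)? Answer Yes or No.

Ancestors of 303f929: {303f929, 5aee83d, b3f1a28, d065fea, d2dd237}.
c6dc697 is not in that set, so it is not an ancestor of 303f929.

No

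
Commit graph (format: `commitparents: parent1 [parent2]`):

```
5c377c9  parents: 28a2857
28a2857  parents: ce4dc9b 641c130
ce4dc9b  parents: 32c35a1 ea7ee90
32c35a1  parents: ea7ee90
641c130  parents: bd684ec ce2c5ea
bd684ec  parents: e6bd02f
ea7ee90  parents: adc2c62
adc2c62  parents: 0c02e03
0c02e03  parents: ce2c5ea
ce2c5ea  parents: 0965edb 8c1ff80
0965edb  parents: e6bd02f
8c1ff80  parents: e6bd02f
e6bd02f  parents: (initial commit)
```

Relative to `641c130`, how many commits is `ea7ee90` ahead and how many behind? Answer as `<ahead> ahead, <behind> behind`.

3 ahead, 2 behind

Reachable from ea7ee90: {0965edb, 0c02e03, 8c1ff80, adc2c62, ce2c5ea, e6bd02f, ea7ee90}.
Reachable from 641c130: {0965edb, 641c130, 8c1ff80, bd684ec, ce2c5ea, e6bd02f}.
Only in ea7ee90's history (ahead): {0c02e03, adc2c62, ea7ee90} — 3.
Only in 641c130's history (behind): {641c130, bd684ec} — 2.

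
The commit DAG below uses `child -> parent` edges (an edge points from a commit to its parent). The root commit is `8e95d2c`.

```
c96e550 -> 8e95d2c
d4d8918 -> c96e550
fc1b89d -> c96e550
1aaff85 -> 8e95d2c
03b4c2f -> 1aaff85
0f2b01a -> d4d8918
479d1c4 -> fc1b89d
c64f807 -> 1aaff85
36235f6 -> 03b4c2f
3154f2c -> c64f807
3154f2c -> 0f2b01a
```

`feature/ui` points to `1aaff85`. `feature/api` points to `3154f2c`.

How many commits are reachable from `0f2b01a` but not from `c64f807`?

Reachable from 0f2b01a: {0f2b01a, 8e95d2c, c96e550, d4d8918}.
Reachable from c64f807: {1aaff85, 8e95d2c, c64f807}.
In 0f2b01a's history but not c64f807's: {0f2b01a, c96e550, d4d8918} — 3 commits.

3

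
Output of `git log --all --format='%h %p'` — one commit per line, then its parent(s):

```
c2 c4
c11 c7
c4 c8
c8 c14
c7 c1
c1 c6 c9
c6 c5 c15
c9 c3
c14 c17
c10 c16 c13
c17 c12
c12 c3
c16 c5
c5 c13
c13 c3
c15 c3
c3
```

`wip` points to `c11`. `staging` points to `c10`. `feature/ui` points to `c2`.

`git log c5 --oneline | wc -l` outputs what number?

Walking parent pointers from c5: reachable set = {c13, c3, c5}.
That is 3 commits.

3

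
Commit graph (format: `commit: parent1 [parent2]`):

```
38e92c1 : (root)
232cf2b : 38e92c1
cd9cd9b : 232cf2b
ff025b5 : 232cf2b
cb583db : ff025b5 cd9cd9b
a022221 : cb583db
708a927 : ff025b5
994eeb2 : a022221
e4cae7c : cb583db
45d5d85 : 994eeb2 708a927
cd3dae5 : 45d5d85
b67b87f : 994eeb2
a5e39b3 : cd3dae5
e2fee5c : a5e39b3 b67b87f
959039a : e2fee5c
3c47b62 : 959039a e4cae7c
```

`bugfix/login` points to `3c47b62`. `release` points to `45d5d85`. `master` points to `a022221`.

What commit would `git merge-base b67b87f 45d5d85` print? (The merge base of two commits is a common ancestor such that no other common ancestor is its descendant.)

Ancestors of b67b87f: {232cf2b, 38e92c1, 994eeb2, a022221, b67b87f, cb583db, cd9cd9b, ff025b5}.
Ancestors of 45d5d85: {232cf2b, 38e92c1, 45d5d85, 708a927, 994eeb2, a022221, cb583db, cd9cd9b, ff025b5}.
Common ancestors: {232cf2b, 38e92c1, 994eeb2, a022221, cb583db, cd9cd9b, ff025b5}.
Among these, 994eeb2 is not an ancestor of any other common ancestor — it is the merge base.

994eeb2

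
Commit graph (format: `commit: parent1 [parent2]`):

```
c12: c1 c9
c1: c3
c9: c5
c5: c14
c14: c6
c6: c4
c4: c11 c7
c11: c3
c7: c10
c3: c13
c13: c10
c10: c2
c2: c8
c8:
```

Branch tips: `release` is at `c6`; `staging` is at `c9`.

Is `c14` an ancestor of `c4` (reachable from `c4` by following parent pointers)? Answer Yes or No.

Ancestors of c4: {c10, c11, c13, c2, c3, c4, c7, c8}.
c14 is not in that set, so it is not an ancestor of c4.

No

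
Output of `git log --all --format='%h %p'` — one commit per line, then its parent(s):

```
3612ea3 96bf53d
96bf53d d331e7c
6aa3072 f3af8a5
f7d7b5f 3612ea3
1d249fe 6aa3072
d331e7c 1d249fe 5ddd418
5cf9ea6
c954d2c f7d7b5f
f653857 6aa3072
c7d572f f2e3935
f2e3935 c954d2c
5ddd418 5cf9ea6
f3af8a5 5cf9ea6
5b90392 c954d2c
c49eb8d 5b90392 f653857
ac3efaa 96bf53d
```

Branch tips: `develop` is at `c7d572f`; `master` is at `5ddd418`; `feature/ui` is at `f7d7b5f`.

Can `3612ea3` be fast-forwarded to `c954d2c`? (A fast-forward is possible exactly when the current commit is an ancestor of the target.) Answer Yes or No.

Yes

A fast-forward from 3612ea3 to c954d2c is possible iff 3612ea3 is an ancestor of c954d2c.
Ancestors of c954d2c: {1d249fe, 3612ea3, 5cf9ea6, 5ddd418, 6aa3072, 96bf53d, c954d2c, d331e7c, f3af8a5, f7d7b5f}.
3612ea3 is among them, so fast-forward is possible.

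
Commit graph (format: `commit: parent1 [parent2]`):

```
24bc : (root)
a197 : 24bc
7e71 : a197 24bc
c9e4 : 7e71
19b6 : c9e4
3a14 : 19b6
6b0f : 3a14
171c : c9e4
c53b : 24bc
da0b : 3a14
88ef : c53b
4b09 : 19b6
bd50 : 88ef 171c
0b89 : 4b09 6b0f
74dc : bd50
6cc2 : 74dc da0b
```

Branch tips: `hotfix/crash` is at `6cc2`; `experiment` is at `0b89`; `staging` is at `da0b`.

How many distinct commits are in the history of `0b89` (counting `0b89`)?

9

Walking parent pointers from 0b89: reachable set = {0b89, 19b6, 24bc, 3a14, 4b09, 6b0f, 7e71, a197, c9e4}.
That is 9 commits.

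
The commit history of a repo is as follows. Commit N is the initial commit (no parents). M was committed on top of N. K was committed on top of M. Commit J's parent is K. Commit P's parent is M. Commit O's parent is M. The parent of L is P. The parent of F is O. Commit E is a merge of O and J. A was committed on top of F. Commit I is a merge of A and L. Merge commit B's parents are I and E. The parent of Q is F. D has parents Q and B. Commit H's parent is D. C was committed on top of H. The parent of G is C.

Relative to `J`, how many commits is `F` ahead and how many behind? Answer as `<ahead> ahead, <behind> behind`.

2 ahead, 2 behind

Reachable from F: {F, M, N, O}.
Reachable from J: {J, K, M, N}.
Only in F's history (ahead): {F, O} — 2.
Only in J's history (behind): {J, K} — 2.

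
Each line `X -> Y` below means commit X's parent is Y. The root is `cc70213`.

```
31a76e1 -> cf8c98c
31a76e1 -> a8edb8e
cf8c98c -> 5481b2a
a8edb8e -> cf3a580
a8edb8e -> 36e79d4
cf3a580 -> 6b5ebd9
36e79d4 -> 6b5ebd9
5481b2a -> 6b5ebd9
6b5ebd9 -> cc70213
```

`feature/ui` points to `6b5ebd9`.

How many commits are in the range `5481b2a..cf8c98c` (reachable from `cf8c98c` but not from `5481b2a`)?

1

Reachable from cf8c98c: {5481b2a, 6b5ebd9, cc70213, cf8c98c}.
Reachable from 5481b2a: {5481b2a, 6b5ebd9, cc70213}.
In cf8c98c's history but not 5481b2a's: {cf8c98c} — 1 commit.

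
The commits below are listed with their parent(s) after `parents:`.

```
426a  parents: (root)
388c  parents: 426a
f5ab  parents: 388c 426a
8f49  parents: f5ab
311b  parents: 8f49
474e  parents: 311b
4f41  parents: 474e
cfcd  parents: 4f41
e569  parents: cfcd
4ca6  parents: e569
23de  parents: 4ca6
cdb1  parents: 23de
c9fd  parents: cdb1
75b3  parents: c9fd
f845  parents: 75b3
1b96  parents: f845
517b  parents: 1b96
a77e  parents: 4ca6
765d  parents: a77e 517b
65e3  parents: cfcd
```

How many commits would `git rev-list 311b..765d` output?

Reachable from 765d: {1b96, 23de, 311b, 388c, 426a, 474e, 4ca6, 4f41, 517b, 75b3, 765d, 8f49, a77e, c9fd, cdb1, cfcd, e569, f5ab, f845}.
Reachable from 311b: {311b, 388c, 426a, 8f49, f5ab}.
In 765d's history but not 311b's: {1b96, 23de, 474e, 4ca6, 4f41, 517b, 75b3, 765d, a77e, c9fd, cdb1, cfcd, e569, f845} — 14 commits.

14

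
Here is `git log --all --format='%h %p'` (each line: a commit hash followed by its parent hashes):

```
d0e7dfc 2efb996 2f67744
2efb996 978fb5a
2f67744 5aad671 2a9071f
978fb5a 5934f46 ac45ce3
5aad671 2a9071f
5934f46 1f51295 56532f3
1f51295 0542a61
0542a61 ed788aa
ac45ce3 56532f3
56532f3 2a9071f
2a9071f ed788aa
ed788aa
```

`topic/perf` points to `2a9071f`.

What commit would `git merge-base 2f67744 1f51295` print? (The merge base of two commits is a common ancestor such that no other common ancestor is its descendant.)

ed788aa

Ancestors of 2f67744: {2a9071f, 2f67744, 5aad671, ed788aa}.
Ancestors of 1f51295: {0542a61, 1f51295, ed788aa}.
Common ancestors: {ed788aa}.
The only common ancestor is ed788aa, so it is the merge base.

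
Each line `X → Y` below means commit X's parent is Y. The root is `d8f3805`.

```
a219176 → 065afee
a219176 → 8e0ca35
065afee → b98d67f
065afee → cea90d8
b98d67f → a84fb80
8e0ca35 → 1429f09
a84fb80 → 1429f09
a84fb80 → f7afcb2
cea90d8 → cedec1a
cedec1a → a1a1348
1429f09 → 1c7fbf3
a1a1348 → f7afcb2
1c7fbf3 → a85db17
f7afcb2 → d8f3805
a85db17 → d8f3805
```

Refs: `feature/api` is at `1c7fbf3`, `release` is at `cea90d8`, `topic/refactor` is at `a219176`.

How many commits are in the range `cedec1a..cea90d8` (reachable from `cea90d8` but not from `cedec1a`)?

Reachable from cea90d8: {a1a1348, cea90d8, cedec1a, d8f3805, f7afcb2}.
Reachable from cedec1a: {a1a1348, cedec1a, d8f3805, f7afcb2}.
In cea90d8's history but not cedec1a's: {cea90d8} — 1 commit.

1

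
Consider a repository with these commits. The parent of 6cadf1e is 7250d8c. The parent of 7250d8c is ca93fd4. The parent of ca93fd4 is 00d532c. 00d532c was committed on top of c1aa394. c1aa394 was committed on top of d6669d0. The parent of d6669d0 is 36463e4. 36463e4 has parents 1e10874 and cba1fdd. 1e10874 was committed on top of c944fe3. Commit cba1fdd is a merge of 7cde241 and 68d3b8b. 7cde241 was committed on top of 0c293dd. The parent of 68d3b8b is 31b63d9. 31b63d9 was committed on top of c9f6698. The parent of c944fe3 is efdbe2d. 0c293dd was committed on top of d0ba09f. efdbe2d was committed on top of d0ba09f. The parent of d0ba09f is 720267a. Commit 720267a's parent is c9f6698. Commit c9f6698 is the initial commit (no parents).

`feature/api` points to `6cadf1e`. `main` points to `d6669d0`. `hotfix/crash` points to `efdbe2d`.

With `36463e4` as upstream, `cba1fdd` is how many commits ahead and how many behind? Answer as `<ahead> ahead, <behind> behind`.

0 ahead, 4 behind

Reachable from cba1fdd: {0c293dd, 31b63d9, 68d3b8b, 720267a, 7cde241, c9f6698, cba1fdd, d0ba09f}.
Reachable from 36463e4: {0c293dd, 1e10874, 31b63d9, 36463e4, 68d3b8b, 720267a, 7cde241, c944fe3, c9f6698, cba1fdd, d0ba09f, efdbe2d}.
Only in cba1fdd's history (ahead): {} — 0.
Only in 36463e4's history (behind): {1e10874, 36463e4, c944fe3, efdbe2d} — 4.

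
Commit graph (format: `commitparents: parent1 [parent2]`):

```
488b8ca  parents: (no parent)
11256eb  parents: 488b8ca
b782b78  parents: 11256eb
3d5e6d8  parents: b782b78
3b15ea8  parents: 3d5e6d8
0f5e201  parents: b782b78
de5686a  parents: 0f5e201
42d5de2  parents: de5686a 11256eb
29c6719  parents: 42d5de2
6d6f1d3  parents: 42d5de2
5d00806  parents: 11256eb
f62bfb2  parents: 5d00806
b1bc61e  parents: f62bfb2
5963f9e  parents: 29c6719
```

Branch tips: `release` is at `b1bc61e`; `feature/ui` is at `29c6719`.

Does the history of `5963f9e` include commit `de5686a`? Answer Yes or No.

Yes

Ancestors of 5963f9e (commits reachable by following parents): {0f5e201, 11256eb, 29c6719, 42d5de2, 488b8ca, 5963f9e, b782b78, de5686a}.
de5686a is in that set, so it is an ancestor of 5963f9e.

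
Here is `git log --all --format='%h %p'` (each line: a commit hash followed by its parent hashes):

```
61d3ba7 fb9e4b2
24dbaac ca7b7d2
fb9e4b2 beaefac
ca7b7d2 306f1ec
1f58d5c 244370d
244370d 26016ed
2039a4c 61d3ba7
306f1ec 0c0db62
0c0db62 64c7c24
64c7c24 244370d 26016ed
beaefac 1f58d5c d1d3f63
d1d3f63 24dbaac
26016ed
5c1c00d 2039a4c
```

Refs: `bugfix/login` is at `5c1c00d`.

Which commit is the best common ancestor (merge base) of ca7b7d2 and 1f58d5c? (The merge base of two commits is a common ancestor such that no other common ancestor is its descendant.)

244370d

Ancestors of ca7b7d2: {0c0db62, 244370d, 26016ed, 306f1ec, 64c7c24, ca7b7d2}.
Ancestors of 1f58d5c: {1f58d5c, 244370d, 26016ed}.
Common ancestors: {244370d, 26016ed}.
Among these, 244370d is not an ancestor of any other common ancestor — it is the merge base.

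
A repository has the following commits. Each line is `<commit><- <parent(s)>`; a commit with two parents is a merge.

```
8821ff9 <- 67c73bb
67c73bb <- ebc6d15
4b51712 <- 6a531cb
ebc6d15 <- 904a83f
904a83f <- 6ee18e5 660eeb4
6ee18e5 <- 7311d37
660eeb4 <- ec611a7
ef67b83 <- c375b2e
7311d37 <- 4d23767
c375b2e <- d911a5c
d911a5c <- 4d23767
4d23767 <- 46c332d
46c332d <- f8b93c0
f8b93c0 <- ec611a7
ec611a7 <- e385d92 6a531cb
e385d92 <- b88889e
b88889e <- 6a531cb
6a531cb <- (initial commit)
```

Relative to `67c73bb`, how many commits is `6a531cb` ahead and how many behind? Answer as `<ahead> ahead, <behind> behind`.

Reachable from 6a531cb: {6a531cb}.
Reachable from 67c73bb: {46c332d, 4d23767, 660eeb4, 67c73bb, 6a531cb, 6ee18e5, 7311d37, 904a83f, b88889e, e385d92, ebc6d15, ec611a7, f8b93c0}.
Only in 6a531cb's history (ahead): {} — 0.
Only in 67c73bb's history (behind): {46c332d, 4d23767, 660eeb4, 67c73bb, 6ee18e5, 7311d37, 904a83f, b88889e, e385d92, ebc6d15, ec611a7, f8b93c0} — 12.

0 ahead, 12 behind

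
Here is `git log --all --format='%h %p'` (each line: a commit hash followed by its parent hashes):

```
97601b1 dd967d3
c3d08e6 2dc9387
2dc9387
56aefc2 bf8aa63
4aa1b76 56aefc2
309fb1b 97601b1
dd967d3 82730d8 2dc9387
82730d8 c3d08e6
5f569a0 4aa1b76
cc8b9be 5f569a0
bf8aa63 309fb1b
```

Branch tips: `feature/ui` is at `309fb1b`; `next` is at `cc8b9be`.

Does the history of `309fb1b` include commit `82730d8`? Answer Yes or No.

Ancestors of 309fb1b (commits reachable by following parents): {2dc9387, 309fb1b, 82730d8, 97601b1, c3d08e6, dd967d3}.
82730d8 is in that set, so it is an ancestor of 309fb1b.

Yes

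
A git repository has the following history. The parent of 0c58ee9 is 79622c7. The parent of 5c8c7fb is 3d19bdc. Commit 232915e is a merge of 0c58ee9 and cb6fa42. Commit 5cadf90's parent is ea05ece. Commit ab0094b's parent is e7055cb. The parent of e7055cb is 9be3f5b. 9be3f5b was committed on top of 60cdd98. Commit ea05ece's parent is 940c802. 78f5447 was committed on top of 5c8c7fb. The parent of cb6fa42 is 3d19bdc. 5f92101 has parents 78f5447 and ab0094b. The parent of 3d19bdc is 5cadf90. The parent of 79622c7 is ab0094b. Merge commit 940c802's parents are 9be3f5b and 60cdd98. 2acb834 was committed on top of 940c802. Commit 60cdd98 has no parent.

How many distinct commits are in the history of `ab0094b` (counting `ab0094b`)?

Walking parent pointers from ab0094b: reachable set = {60cdd98, 9be3f5b, ab0094b, e7055cb}.
That is 4 commits.

4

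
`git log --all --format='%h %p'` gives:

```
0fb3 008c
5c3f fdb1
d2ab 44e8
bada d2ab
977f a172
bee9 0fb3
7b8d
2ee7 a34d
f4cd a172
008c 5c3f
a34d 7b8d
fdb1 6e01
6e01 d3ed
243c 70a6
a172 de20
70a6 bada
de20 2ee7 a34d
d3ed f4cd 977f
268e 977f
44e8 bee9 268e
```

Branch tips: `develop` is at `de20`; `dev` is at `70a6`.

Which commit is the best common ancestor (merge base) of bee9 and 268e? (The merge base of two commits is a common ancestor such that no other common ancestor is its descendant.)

977f

Ancestors of bee9: {008c, 0fb3, 2ee7, 5c3f, 6e01, 7b8d, 977f, a172, a34d, bee9, d3ed, de20, f4cd, fdb1}.
Ancestors of 268e: {268e, 2ee7, 7b8d, 977f, a172, a34d, de20}.
Common ancestors: {2ee7, 7b8d, 977f, a172, a34d, de20}.
Among these, 977f is not an ancestor of any other common ancestor — it is the merge base.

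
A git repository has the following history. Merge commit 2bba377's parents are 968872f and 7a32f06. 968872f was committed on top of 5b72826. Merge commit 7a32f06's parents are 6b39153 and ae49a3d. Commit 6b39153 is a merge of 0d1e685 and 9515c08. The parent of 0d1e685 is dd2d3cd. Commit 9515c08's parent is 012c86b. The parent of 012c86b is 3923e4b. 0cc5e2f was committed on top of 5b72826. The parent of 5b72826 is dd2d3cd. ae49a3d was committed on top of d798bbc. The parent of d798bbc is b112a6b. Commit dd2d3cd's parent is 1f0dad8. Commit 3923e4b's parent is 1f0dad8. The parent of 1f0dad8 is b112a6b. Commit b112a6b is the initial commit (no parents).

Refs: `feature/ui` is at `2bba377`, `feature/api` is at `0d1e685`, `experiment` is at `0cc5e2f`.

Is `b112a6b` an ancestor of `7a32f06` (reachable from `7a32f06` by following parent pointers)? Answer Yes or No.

Yes

Ancestors of 7a32f06 (commits reachable by following parents): {012c86b, 0d1e685, 1f0dad8, 3923e4b, 6b39153, 7a32f06, 9515c08, ae49a3d, b112a6b, d798bbc, dd2d3cd}.
b112a6b is in that set, so it is an ancestor of 7a32f06.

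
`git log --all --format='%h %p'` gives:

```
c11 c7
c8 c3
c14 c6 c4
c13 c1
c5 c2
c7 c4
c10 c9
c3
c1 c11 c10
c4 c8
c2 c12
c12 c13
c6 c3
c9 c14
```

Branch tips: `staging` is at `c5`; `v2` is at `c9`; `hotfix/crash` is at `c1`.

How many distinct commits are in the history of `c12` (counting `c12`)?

12

Walking parent pointers from c12: reachable set = {c1, c10, c11, c12, c13, c14, c3, c4, c6, c7, c8, c9}.
That is 12 commits.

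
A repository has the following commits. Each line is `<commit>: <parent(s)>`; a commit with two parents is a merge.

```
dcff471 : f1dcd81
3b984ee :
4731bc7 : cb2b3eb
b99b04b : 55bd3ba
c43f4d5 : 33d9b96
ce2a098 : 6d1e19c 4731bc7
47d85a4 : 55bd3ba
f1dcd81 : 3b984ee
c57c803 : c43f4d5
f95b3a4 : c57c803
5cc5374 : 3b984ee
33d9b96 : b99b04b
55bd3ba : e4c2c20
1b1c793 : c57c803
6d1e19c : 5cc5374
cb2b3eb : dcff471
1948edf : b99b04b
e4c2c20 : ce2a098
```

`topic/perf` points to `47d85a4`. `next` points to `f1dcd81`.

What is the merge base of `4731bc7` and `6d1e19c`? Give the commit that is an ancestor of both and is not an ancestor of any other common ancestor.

3b984ee

Ancestors of 4731bc7: {3b984ee, 4731bc7, cb2b3eb, dcff471, f1dcd81}.
Ancestors of 6d1e19c: {3b984ee, 5cc5374, 6d1e19c}.
Common ancestors: {3b984ee}.
The only common ancestor is 3b984ee, so it is the merge base.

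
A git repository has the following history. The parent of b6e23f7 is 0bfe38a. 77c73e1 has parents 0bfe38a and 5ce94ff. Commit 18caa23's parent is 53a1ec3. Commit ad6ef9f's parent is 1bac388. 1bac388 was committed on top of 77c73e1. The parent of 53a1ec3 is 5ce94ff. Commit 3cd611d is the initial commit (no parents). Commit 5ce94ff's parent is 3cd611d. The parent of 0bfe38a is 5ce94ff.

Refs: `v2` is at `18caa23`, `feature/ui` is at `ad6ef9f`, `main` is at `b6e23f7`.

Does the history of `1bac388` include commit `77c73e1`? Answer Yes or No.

Ancestors of 1bac388 (commits reachable by following parents): {0bfe38a, 1bac388, 3cd611d, 5ce94ff, 77c73e1}.
77c73e1 is in that set, so it is an ancestor of 1bac388.

Yes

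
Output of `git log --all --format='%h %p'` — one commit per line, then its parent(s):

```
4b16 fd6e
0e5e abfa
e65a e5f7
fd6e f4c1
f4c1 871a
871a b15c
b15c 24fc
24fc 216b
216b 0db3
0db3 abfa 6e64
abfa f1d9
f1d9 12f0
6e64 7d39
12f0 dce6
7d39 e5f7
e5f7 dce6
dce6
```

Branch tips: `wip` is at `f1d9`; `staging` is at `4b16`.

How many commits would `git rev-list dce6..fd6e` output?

Reachable from fd6e: {0db3, 12f0, 216b, 24fc, 6e64, 7d39, 871a, abfa, b15c, dce6, e5f7, f1d9, f4c1, fd6e}.
Reachable from dce6: {dce6}.
In fd6e's history but not dce6's: {0db3, 12f0, 216b, 24fc, 6e64, 7d39, 871a, abfa, b15c, e5f7, f1d9, f4c1, fd6e} — 13 commits.

13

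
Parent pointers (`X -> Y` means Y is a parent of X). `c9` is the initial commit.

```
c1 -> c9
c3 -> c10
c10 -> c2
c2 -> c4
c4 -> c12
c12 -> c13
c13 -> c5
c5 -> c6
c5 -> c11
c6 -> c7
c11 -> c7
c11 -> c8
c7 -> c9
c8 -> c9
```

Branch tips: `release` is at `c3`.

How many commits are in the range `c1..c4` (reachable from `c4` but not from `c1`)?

Reachable from c4: {c11, c12, c13, c4, c5, c6, c7, c8, c9}.
Reachable from c1: {c1, c9}.
In c4's history but not c1's: {c11, c12, c13, c4, c5, c6, c7, c8} — 8 commits.

8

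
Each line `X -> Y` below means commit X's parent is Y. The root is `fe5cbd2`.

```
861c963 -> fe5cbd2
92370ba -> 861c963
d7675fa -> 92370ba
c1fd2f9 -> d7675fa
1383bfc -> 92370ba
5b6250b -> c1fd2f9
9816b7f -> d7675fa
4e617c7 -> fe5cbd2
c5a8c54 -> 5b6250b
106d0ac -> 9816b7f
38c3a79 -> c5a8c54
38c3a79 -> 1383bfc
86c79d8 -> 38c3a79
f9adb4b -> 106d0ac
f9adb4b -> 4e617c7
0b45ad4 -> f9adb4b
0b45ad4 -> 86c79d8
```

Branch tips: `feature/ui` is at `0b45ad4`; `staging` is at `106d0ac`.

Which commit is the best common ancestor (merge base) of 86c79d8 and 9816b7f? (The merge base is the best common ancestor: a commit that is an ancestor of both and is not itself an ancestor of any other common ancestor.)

d7675fa

Ancestors of 86c79d8: {1383bfc, 38c3a79, 5b6250b, 861c963, 86c79d8, 92370ba, c1fd2f9, c5a8c54, d7675fa, fe5cbd2}.
Ancestors of 9816b7f: {861c963, 92370ba, 9816b7f, d7675fa, fe5cbd2}.
Common ancestors: {861c963, 92370ba, d7675fa, fe5cbd2}.
Among these, d7675fa is not an ancestor of any other common ancestor — it is the merge base.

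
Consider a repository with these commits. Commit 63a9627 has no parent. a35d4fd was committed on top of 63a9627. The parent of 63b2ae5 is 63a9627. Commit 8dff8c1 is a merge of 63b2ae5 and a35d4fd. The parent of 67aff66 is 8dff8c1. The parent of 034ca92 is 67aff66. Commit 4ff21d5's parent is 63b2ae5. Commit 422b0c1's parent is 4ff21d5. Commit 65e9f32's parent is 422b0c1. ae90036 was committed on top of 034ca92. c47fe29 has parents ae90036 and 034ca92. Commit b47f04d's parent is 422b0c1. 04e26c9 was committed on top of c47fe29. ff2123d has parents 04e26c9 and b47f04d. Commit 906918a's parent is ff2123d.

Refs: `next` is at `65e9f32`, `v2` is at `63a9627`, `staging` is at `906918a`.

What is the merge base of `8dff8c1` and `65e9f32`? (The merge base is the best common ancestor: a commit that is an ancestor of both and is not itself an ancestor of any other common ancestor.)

63b2ae5

Ancestors of 8dff8c1: {63a9627, 63b2ae5, 8dff8c1, a35d4fd}.
Ancestors of 65e9f32: {422b0c1, 4ff21d5, 63a9627, 63b2ae5, 65e9f32}.
Common ancestors: {63a9627, 63b2ae5}.
Among these, 63b2ae5 is not an ancestor of any other common ancestor — it is the merge base.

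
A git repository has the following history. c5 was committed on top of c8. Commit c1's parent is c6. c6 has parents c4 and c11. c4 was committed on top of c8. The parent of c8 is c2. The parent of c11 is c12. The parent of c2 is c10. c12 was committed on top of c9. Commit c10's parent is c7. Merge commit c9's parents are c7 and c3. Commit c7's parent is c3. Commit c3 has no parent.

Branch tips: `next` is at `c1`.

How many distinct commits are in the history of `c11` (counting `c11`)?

Walking parent pointers from c11: reachable set = {c11, c12, c3, c7, c9}.
That is 5 commits.

5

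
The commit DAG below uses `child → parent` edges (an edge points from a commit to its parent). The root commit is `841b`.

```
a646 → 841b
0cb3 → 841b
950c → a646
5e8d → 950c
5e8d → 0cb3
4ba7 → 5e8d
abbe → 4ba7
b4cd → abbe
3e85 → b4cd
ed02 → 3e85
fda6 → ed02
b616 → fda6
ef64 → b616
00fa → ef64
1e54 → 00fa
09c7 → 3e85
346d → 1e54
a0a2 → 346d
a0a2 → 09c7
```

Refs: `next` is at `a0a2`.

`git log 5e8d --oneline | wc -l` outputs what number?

Walking parent pointers from 5e8d: reachable set = {0cb3, 5e8d, 841b, 950c, a646}.
That is 5 commits.

5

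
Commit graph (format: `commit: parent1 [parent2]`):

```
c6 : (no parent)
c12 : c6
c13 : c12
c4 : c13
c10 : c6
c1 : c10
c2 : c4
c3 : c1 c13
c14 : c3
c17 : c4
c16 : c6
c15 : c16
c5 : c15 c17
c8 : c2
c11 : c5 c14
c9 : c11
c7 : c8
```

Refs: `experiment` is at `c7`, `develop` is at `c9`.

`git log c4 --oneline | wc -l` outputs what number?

4

Walking parent pointers from c4: reachable set = {c12, c13, c4, c6}.
That is 4 commits.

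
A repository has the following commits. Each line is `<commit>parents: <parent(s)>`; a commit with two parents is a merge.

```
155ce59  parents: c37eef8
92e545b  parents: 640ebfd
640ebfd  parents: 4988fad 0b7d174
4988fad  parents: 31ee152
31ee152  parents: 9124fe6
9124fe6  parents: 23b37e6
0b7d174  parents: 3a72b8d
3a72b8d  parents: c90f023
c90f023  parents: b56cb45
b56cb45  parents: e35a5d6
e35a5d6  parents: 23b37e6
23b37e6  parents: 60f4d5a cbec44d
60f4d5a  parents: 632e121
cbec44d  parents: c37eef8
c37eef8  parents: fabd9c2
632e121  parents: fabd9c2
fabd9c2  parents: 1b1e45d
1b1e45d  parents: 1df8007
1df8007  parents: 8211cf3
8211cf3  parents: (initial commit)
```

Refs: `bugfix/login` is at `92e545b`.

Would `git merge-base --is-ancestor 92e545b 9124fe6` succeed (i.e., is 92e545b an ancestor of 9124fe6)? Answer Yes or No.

Ancestors of 9124fe6: {1b1e45d, 1df8007, 23b37e6, 60f4d5a, 632e121, 8211cf3, 9124fe6, c37eef8, cbec44d, fabd9c2}.
92e545b is not in that set, so it is not an ancestor of 9124fe6.

No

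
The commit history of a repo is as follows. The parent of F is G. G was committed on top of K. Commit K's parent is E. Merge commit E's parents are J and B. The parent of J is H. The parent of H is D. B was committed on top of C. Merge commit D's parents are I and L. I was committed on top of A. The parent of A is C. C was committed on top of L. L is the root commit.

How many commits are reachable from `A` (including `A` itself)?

Walking parent pointers from A: reachable set = {A, C, L}.
That is 3 commits.

3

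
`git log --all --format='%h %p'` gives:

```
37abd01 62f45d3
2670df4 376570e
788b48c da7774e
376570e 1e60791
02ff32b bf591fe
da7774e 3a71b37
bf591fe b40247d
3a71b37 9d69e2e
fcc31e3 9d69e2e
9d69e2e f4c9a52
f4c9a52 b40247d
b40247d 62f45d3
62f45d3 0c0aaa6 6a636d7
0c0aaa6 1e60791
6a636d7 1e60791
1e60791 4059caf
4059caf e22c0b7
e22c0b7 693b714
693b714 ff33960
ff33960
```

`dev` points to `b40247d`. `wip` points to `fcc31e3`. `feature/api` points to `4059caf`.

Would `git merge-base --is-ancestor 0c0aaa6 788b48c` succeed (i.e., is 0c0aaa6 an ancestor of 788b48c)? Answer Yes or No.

Ancestors of 788b48c (commits reachable by following parents): {0c0aaa6, 1e60791, 3a71b37, 4059caf, 62f45d3, 693b714, 6a636d7, 788b48c, 9d69e2e, b40247d, da7774e, e22c0b7, f4c9a52, ff33960}.
0c0aaa6 is in that set, so it is an ancestor of 788b48c.

Yes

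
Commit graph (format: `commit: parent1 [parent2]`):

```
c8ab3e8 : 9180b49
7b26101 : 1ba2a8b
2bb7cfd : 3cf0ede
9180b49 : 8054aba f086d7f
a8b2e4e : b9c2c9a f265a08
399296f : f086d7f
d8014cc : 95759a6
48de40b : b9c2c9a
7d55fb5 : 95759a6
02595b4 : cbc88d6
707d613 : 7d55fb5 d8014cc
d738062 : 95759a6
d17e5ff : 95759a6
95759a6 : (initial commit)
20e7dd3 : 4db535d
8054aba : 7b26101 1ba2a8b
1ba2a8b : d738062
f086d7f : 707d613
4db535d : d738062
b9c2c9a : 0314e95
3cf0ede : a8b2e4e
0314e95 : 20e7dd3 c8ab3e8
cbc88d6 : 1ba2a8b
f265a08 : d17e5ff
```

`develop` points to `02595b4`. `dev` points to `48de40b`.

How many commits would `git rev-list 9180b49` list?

10

Walking parent pointers from 9180b49: reachable set = {1ba2a8b, 707d613, 7b26101, 7d55fb5, 8054aba, 9180b49, 95759a6, d738062, d8014cc, f086d7f}.
That is 10 commits.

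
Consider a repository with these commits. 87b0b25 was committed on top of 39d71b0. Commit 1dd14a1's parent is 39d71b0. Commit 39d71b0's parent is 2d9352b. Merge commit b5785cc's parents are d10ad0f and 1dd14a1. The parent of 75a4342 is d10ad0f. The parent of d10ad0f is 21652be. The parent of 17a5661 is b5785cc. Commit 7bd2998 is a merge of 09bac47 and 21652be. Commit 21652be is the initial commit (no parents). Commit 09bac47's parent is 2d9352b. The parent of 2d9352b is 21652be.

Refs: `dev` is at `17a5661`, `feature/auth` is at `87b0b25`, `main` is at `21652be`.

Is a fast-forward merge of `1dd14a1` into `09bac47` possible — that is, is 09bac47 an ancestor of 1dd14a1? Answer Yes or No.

No

A fast-forward from 09bac47 to 1dd14a1 is possible iff 09bac47 is an ancestor of 1dd14a1.
Ancestors of 1dd14a1: {1dd14a1, 21652be, 2d9352b, 39d71b0}.
09bac47 is not among them, so fast-forward is not possible.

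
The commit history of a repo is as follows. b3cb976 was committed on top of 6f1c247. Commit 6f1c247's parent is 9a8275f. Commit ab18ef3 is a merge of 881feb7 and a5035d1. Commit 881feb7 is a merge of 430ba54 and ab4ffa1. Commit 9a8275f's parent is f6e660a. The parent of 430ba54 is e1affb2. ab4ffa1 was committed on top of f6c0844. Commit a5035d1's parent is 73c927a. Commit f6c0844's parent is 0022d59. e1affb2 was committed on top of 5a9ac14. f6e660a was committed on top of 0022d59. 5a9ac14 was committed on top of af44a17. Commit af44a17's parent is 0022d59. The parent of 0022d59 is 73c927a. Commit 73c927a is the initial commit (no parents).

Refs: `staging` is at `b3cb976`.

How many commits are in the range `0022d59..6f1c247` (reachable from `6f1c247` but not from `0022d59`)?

Reachable from 6f1c247: {0022d59, 6f1c247, 73c927a, 9a8275f, f6e660a}.
Reachable from 0022d59: {0022d59, 73c927a}.
In 6f1c247's history but not 0022d59's: {6f1c247, 9a8275f, f6e660a} — 3 commits.

3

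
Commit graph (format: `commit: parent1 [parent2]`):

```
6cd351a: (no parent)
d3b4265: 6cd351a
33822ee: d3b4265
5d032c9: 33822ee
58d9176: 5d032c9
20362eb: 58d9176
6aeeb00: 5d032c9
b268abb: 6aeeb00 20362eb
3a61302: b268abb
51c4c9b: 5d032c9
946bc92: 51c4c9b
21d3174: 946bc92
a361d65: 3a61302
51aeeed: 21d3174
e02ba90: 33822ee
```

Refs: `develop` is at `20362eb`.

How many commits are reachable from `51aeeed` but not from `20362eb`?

Reachable from 51aeeed: {21d3174, 33822ee, 51aeeed, 51c4c9b, 5d032c9, 6cd351a, 946bc92, d3b4265}.
Reachable from 20362eb: {20362eb, 33822ee, 58d9176, 5d032c9, 6cd351a, d3b4265}.
In 51aeeed's history but not 20362eb's: {21d3174, 51aeeed, 51c4c9b, 946bc92} — 4 commits.

4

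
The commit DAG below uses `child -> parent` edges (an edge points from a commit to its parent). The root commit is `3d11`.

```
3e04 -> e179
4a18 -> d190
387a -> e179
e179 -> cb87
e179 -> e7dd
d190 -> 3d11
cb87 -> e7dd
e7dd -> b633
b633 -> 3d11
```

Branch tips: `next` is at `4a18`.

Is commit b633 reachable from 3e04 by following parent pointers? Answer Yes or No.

Yes

Ancestors of 3e04 (commits reachable by following parents): {3d11, 3e04, b633, cb87, e179, e7dd}.
b633 is in that set, so it is an ancestor of 3e04.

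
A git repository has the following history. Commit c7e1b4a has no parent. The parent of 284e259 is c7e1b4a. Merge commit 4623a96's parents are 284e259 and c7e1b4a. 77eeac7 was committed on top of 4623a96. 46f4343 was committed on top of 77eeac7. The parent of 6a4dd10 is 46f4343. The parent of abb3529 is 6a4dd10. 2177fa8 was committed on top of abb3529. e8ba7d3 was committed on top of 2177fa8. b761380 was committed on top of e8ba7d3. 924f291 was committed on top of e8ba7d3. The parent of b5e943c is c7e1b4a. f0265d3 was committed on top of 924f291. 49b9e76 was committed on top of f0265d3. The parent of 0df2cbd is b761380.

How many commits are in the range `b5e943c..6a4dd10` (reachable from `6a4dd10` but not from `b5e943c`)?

Reachable from 6a4dd10: {284e259, 4623a96, 46f4343, 6a4dd10, 77eeac7, c7e1b4a}.
Reachable from b5e943c: {b5e943c, c7e1b4a}.
In 6a4dd10's history but not b5e943c's: {284e259, 4623a96, 46f4343, 6a4dd10, 77eeac7} — 5 commits.

5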